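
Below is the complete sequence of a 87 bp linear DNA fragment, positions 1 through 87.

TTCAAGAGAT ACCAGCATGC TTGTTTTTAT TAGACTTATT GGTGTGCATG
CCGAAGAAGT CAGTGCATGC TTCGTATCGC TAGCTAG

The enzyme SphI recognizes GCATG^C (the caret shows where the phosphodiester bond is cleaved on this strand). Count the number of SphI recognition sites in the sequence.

GCATGC occurs starting at positions 15, 46, 65.
SphI cuts at 3 sites.

3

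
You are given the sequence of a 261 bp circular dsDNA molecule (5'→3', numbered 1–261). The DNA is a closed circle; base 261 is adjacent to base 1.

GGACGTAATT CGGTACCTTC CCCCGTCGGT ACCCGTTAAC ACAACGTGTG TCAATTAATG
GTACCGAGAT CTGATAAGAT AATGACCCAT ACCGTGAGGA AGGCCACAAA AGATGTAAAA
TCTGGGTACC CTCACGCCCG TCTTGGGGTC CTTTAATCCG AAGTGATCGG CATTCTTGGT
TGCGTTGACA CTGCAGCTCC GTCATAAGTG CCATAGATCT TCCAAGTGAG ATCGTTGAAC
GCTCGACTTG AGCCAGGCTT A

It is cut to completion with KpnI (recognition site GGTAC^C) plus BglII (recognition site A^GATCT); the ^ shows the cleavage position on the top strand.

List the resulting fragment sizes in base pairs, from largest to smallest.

86, 62, 62, 32, 16, 3 bp

KpnI sites (GGTACC) start at positions 12, 28, 60, 125.
KpnI cuts after base 5 of each site (before the last base), so after positions 16, 32, 64, 129.
BglII sites (AGATCT) start at positions 67, 215.
BglII cuts after the first base of each site, so after positions 67, 215.
Combined cut positions: 16, 32, 64, 67, 129, 215.
Circular molecule, 6 cuts → 6 fragments:
  17–32 → 16 bp
  33–64 → 32 bp
  65–67 → 3 bp
  68–129 → 62 bp
  130–215 → 86 bp
  216–261 then 1–16 → 46 + 16 = 62 bp
Sorted largest to smallest: 86, 62, 62, 32, 16, 3 bp.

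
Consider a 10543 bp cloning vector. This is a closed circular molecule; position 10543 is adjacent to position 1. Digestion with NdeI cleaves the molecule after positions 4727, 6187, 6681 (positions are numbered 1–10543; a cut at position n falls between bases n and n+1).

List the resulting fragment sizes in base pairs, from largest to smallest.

Circular molecule, 3 cuts → 3 fragments:
  6187 − 4727 = 1460 bp
  6681 − 6187 = 494 bp
  wrap: 10543 − 6681 + 4727 = 8589 bp
Sorted largest to smallest: 8589, 1460, 494 bp.

8589, 1460, 494 bp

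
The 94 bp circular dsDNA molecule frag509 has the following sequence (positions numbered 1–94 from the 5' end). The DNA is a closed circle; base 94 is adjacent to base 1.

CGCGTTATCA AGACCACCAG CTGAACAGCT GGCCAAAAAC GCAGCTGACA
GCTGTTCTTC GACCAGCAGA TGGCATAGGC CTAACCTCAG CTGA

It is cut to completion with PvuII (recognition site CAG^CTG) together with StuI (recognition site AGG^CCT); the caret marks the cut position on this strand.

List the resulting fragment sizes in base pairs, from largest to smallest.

28, 24, 16, 11, 8, 7 bp

PvuII sites (CAGCTG) start at positions 18, 26, 42, 49, 88.
PvuII cuts after base 3 of each site, so after positions 20, 28, 44, 51, 90.
The StuI site (AGGCCT) starts at position 77.
StuI cuts after base 3 of each site, so after position 79.
Combined cut positions: 20, 28, 44, 51, 79, 90.
Circular molecule, 6 cuts → 6 fragments:
  21–28 → 8 bp
  29–44 → 16 bp
  45–51 → 7 bp
  52–79 → 28 bp
  80–90 → 11 bp
  91–94 then 1–20 → 4 + 20 = 24 bp
Sorted largest to smallest: 28, 24, 16, 11, 8, 7 bp.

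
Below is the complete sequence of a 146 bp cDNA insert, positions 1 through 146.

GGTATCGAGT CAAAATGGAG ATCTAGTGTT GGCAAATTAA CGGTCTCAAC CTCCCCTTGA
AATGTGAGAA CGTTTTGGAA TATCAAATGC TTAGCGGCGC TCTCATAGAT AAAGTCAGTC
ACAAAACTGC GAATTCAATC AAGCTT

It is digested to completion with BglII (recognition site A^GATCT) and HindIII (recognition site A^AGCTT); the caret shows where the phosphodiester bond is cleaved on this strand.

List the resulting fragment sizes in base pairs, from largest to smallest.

The BglII site (AGATCT) starts at position 19.
BglII cuts after the first base of each site, so after position 19.
The HindIII site (AAGCTT) starts at position 141.
HindIII cuts after the first base of each site, so after position 141.
Combined cut positions: 19, 141.
Linear molecule, 2 cuts → 3 fragments:
  1–19 → 19 bp
  20–141 → 122 bp
  142–146 → 5 bp
Sorted largest to smallest: 122, 19, 5 bp.

122, 19, 5 bp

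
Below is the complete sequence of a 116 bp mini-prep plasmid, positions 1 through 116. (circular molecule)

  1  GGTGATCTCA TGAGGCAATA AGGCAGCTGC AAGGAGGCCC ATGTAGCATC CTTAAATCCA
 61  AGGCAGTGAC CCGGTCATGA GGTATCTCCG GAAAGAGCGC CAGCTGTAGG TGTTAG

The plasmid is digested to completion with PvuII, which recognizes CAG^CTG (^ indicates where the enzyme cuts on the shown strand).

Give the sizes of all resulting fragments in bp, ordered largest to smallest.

77, 39 bp

PvuII sites (CAGCTG) start at positions 24, 101.
PvuII cuts after base 3 of each site, so after positions 26, 103.
Circular molecule, 2 cuts → 2 fragments:
  27–103 → 77 bp
  104–116 then 1–26 → 13 + 26 = 39 bp
Sorted largest to smallest: 77, 39 bp.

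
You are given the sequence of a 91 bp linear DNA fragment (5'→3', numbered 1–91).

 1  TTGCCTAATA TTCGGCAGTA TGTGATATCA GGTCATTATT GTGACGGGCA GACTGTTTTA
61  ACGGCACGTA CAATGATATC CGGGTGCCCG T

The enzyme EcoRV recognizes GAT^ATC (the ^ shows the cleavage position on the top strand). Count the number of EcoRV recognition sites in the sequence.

GATATC occurs starting at positions 24, 75.
EcoRV cuts at 2 sites.

2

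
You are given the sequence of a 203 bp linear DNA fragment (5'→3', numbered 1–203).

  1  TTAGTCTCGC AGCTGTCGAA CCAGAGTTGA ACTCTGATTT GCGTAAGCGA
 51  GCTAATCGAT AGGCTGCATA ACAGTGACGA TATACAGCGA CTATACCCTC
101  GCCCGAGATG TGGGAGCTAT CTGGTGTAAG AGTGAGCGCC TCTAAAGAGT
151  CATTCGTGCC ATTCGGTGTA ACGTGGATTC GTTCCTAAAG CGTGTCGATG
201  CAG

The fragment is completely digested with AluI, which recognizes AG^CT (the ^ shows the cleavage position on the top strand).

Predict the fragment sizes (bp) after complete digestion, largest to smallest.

87, 65, 39, 12 bp

AluI sites (AGCT) start at positions 11, 50, 115.
AluI cuts after base 2 of each site, so after positions 12, 51, 116.
Linear molecule, 3 cuts → 4 fragments:
  1–12 → 12 bp
  13–51 → 39 bp
  52–116 → 65 bp
  117–203 → 87 bp
Sorted largest to smallest: 87, 65, 39, 12 bp.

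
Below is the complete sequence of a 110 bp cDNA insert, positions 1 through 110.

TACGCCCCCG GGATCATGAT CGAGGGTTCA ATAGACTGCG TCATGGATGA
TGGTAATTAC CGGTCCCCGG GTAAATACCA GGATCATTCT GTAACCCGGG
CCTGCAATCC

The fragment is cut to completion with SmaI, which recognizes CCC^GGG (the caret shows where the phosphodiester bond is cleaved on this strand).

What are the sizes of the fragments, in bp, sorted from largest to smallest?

59, 29, 13, 9 bp

SmaI sites (CCCGGG) start at positions 7, 66, 95.
SmaI cuts after base 3 of each site, so after positions 9, 68, 97.
Linear molecule, 3 cuts → 4 fragments:
  1–9 → 9 bp
  10–68 → 59 bp
  69–97 → 29 bp
  98–110 → 13 bp
Sorted largest to smallest: 59, 29, 13, 9 bp.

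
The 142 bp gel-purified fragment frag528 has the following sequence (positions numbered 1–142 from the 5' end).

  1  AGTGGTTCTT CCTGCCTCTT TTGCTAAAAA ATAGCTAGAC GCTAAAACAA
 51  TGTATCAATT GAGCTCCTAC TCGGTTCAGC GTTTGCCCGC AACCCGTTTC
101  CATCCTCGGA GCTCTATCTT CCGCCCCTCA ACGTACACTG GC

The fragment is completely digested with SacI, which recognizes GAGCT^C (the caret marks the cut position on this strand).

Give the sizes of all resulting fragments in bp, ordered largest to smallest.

SacI sites (GAGCTC) start at positions 61, 109.
SacI cuts after base 5 of each site (before the last base), so after positions 65, 113.
Linear molecule, 2 cuts → 3 fragments:
  1–65 → 65 bp
  66–113 → 48 bp
  114–142 → 29 bp
Sorted largest to smallest: 65, 48, 29 bp.

65, 48, 29 bp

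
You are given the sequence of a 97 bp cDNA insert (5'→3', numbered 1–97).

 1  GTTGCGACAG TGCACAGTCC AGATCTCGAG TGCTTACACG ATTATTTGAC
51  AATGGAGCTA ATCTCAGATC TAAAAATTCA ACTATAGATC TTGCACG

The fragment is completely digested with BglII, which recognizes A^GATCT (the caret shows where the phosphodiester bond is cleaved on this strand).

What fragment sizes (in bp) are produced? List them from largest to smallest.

BglII sites (AGATCT) start at positions 21, 66, 86.
BglII cuts after the first base of each site, so after positions 21, 66, 86.
Linear molecule, 3 cuts → 4 fragments:
  1–21 → 21 bp
  22–66 → 45 bp
  67–86 → 20 bp
  87–97 → 11 bp
Sorted largest to smallest: 45, 21, 20, 11 bp.

45, 21, 20, 11 bp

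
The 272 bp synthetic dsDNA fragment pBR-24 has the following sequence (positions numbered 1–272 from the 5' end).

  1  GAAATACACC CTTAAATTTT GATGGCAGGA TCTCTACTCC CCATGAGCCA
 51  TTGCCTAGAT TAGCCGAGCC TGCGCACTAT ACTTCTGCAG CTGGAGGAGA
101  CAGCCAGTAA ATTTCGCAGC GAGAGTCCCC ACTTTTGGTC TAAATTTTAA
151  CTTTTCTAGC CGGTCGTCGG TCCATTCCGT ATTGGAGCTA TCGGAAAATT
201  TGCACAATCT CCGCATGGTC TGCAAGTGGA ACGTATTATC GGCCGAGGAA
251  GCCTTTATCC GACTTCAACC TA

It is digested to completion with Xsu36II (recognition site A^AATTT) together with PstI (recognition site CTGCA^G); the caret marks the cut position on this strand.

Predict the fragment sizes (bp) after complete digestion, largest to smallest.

76, 75, 54, 33, 20, 14 bp

Xsu36II sites (AAATTT) start at positions 14, 109, 142, 196.
Xsu36II cuts after the first base of each site, so after positions 14, 109, 142, 196.
The PstI site (CTGCAG) starts at position 85.
PstI cuts after base 5 of each site (before the last base), so after position 89.
Combined cut positions: 14, 89, 109, 142, 196.
Linear molecule, 5 cuts → 6 fragments:
  1–14 → 14 bp
  15–89 → 75 bp
  90–109 → 20 bp
  110–142 → 33 bp
  143–196 → 54 bp
  197–272 → 76 bp
Sorted largest to smallest: 76, 75, 54, 33, 20, 14 bp.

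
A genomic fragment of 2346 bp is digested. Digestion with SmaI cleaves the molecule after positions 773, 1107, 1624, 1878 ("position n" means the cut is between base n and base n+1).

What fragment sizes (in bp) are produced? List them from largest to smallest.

Linear molecule, 4 cuts → 5 fragments:
  773 − 0 = 773 bp
  1107 − 773 = 334 bp
  1624 − 1107 = 517 bp
  1878 − 1624 = 254 bp
  2346 − 1878 = 468 bp
Sorted largest to smallest: 773, 517, 468, 334, 254 bp.

773, 517, 468, 334, 254 bp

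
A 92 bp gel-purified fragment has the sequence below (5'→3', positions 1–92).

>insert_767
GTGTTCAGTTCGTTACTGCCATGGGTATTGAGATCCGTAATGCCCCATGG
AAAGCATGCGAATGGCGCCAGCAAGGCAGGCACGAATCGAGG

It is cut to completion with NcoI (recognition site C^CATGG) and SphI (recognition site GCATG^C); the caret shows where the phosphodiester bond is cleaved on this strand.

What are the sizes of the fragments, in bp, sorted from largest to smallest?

NcoI sites (CCATGG) start at positions 19, 45.
NcoI cuts after the first base of each site, so after positions 19, 45.
The SphI site (GCATGC) starts at position 54.
SphI cuts after base 5 of each site (before the last base), so after position 58.
Combined cut positions: 19, 45, 58.
Linear molecule, 3 cuts → 4 fragments:
  1–19 → 19 bp
  20–45 → 26 bp
  46–58 → 13 bp
  59–92 → 34 bp
Sorted largest to smallest: 34, 26, 19, 13 bp.

34, 26, 19, 13 bp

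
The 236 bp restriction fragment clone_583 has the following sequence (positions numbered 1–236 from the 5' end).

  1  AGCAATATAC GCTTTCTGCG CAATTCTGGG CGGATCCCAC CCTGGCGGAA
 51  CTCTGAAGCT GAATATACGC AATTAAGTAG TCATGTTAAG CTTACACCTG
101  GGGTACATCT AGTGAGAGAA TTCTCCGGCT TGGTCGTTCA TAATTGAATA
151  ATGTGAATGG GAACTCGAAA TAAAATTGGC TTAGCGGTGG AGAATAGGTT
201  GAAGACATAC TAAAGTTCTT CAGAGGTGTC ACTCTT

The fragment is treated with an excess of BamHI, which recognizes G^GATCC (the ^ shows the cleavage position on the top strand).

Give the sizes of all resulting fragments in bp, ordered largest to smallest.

204, 32 bp

The BamHI site (GGATCC) starts at position 32.
BamHI cuts after the first base of each site, so after position 32.
Linear molecule, 1 cut → 2 fragments:
  1–32 → 32 bp
  33–236 → 204 bp
Sorted largest to smallest: 204, 32 bp.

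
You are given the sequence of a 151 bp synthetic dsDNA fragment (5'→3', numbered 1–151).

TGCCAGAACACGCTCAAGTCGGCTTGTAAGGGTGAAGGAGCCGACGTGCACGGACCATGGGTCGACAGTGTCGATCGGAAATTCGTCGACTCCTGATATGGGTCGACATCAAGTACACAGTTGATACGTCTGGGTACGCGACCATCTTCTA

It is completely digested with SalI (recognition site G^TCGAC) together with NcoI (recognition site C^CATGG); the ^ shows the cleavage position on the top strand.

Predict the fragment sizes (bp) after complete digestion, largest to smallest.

SalI sites (GTCGAC) start at positions 61, 85, 102.
SalI cuts after the first base of each site, so after positions 61, 85, 102.
The NcoI site (CCATGG) starts at position 55.
NcoI cuts after the first base of each site, so after position 55.
Combined cut positions: 55, 61, 85, 102.
Linear molecule, 4 cuts → 5 fragments:
  1–55 → 55 bp
  56–61 → 6 bp
  62–85 → 24 bp
  86–102 → 17 bp
  103–151 → 49 bp
Sorted largest to smallest: 55, 49, 24, 17, 6 bp.

55, 49, 24, 17, 6 bp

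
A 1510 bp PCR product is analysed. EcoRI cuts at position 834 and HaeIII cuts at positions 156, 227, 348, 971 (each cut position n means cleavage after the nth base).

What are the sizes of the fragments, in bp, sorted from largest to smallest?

Combined cut positions (sorted): 156, 227, 348, 834, 971.
Linear molecule, 5 cuts → 6 fragments:
  156 − 0 = 156 bp
  227 − 156 = 71 bp
  348 − 227 = 121 bp
  834 − 348 = 486 bp
  971 − 834 = 137 bp
  1510 − 971 = 539 bp
Sorted largest to smallest: 539, 486, 156, 137, 121, 71 bp.

539, 486, 156, 137, 121, 71 bp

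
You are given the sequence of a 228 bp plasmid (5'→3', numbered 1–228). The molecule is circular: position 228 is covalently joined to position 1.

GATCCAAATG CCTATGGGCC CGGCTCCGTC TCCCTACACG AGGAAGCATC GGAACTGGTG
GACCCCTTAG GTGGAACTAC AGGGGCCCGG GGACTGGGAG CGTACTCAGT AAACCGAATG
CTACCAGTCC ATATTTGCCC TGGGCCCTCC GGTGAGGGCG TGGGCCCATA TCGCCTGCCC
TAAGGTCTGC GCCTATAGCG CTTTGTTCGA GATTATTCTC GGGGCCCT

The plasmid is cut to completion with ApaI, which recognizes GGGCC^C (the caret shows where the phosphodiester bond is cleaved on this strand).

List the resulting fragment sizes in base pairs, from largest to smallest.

ApaI sites (GGGCCC) start at positions 16, 83, 142, 162, 222.
ApaI cuts after base 5 of each site (before the last base), so after positions 20, 87, 146, 166, 226.
Circular molecule, 5 cuts → 5 fragments:
  21–87 → 67 bp
  88–146 → 59 bp
  147–166 → 20 bp
  167–226 → 60 bp
  227–228 then 1–20 → 2 + 20 = 22 bp
Sorted largest to smallest: 67, 60, 59, 22, 20 bp.

67, 60, 59, 22, 20 bp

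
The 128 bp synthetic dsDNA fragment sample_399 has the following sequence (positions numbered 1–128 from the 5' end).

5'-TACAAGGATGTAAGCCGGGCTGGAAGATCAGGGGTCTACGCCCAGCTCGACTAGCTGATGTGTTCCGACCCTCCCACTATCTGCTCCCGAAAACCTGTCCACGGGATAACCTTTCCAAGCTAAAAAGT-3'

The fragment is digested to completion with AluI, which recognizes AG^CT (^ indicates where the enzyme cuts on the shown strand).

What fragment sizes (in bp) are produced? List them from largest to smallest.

65, 45, 9, 9 bp

AluI sites (AGCT) start at positions 44, 53, 118.
AluI cuts after base 2 of each site, so after positions 45, 54, 119.
Linear molecule, 3 cuts → 4 fragments:
  1–45 → 45 bp
  46–54 → 9 bp
  55–119 → 65 bp
  120–128 → 9 bp
Sorted largest to smallest: 65, 45, 9, 9 bp.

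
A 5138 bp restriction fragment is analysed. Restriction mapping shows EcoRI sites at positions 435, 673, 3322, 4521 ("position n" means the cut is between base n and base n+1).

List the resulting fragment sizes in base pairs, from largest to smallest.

Linear molecule, 4 cuts → 5 fragments:
  435 − 0 = 435 bp
  673 − 435 = 238 bp
  3322 − 673 = 2649 bp
  4521 − 3322 = 1199 bp
  5138 − 4521 = 617 bp
Sorted largest to smallest: 2649, 1199, 617, 435, 238 bp.

2649, 1199, 617, 435, 238 bp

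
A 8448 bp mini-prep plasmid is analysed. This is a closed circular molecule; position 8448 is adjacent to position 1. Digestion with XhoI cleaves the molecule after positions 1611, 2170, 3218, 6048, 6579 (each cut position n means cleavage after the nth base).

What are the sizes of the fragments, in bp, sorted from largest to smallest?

Circular molecule, 5 cuts → 5 fragments:
  2170 − 1611 = 559 bp
  3218 − 2170 = 1048 bp
  6048 − 3218 = 2830 bp
  6579 − 6048 = 531 bp
  wrap: 8448 − 6579 + 1611 = 3480 bp
Sorted largest to smallest: 3480, 2830, 1048, 559, 531 bp.

3480, 2830, 1048, 559, 531 bp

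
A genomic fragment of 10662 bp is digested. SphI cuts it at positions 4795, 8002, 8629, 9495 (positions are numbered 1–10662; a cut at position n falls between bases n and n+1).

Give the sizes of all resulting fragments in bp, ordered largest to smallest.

Linear molecule, 4 cuts → 5 fragments:
  4795 − 0 = 4795 bp
  8002 − 4795 = 3207 bp
  8629 − 8002 = 627 bp
  9495 − 8629 = 866 bp
  10662 − 9495 = 1167 bp
Sorted largest to smallest: 4795, 3207, 1167, 866, 627 bp.

4795, 3207, 1167, 866, 627 bp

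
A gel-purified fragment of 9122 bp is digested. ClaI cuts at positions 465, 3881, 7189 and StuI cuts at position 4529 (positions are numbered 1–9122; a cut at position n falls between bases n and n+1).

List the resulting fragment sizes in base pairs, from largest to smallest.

Combined cut positions (sorted): 465, 3881, 4529, 7189.
Linear molecule, 4 cuts → 5 fragments:
  465 − 0 = 465 bp
  3881 − 465 = 3416 bp
  4529 − 3881 = 648 bp
  7189 − 4529 = 2660 bp
  9122 − 7189 = 1933 bp
Sorted largest to smallest: 3416, 2660, 1933, 648, 465 bp.

3416, 2660, 1933, 648, 465 bp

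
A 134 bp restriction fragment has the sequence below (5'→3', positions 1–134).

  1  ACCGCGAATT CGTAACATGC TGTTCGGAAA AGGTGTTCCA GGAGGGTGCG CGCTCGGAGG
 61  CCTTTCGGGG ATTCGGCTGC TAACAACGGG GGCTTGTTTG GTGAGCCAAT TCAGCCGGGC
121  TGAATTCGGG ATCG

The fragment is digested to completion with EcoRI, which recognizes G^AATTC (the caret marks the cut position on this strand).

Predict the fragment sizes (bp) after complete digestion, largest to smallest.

EcoRI sites (GAATTC) start at positions 6, 122.
EcoRI cuts after the first base of each site, so after positions 6, 122.
Linear molecule, 2 cuts → 3 fragments:
  1–6 → 6 bp
  7–122 → 116 bp
  123–134 → 12 bp
Sorted largest to smallest: 116, 12, 6 bp.

116, 12, 6 bp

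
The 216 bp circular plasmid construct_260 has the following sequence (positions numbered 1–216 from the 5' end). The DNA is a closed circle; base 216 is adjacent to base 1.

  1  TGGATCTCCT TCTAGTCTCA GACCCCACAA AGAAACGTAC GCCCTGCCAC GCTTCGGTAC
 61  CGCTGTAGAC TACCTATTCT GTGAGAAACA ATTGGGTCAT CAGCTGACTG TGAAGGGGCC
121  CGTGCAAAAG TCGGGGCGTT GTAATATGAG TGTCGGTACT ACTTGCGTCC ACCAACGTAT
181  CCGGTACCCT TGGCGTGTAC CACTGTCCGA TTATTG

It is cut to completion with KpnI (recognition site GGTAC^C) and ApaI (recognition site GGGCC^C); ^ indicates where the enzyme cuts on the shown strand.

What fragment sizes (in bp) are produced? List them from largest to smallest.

KpnI sites (GGTACC) start at positions 56, 183.
KpnI cuts after base 5 of each site (before the last base), so after positions 60, 187.
The ApaI site (GGGCCC) starts at position 116.
ApaI cuts after base 5 of each site (before the last base), so after position 120.
Combined cut positions: 60, 120, 187.
Circular molecule, 3 cuts → 3 fragments:
  61–120 → 60 bp
  121–187 → 67 bp
  188–216 then 1–60 → 29 + 60 = 89 bp
Sorted largest to smallest: 89, 67, 60 bp.

89, 67, 60 bp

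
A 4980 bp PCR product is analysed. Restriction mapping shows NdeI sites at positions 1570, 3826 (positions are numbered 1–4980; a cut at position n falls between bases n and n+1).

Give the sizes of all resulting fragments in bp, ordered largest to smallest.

Linear molecule, 2 cuts → 3 fragments:
  1570 − 0 = 1570 bp
  3826 − 1570 = 2256 bp
  4980 − 3826 = 1154 bp
Sorted largest to smallest: 2256, 1570, 1154 bp.

2256, 1570, 1154 bp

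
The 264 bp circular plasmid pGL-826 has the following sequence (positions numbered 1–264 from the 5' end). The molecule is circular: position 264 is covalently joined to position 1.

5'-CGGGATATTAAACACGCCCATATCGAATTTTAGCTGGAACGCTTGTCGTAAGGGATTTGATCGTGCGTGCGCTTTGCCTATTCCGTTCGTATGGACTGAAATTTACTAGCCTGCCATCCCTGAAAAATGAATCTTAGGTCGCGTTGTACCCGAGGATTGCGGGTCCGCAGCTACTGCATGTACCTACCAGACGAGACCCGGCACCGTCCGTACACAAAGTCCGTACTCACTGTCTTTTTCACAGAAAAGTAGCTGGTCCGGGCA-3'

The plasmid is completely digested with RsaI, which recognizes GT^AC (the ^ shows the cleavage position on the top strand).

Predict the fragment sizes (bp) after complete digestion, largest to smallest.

187, 34, 30, 13 bp

RsaI sites (GTAC) start at positions 146, 180, 210, 223.
RsaI cuts after base 2 of each site, so after positions 147, 181, 211, 224.
Circular molecule, 4 cuts → 4 fragments:
  148–181 → 34 bp
  182–211 → 30 bp
  212–224 → 13 bp
  225–264 then 1–147 → 40 + 147 = 187 bp
Sorted largest to smallest: 187, 34, 30, 13 bp.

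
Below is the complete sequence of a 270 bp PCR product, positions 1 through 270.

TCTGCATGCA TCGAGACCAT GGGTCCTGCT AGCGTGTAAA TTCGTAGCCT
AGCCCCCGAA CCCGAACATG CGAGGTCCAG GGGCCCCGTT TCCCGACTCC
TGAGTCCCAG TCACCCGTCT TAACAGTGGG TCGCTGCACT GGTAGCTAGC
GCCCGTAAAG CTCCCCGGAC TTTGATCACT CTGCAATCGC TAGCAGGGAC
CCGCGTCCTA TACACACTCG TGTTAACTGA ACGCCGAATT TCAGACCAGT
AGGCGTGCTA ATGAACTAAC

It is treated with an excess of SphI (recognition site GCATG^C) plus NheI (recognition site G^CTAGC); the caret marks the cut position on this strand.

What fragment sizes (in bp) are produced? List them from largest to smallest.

117, 81, 44, 20, 8 bp

The SphI site (GCATGC) starts at position 4.
SphI cuts after base 5 of each site (before the last base), so after position 8.
NheI sites (GCTAGC) start at positions 28, 145, 189.
NheI cuts after the first base of each site, so after positions 28, 145, 189.
Combined cut positions: 8, 28, 145, 189.
Linear molecule, 4 cuts → 5 fragments:
  1–8 → 8 bp
  9–28 → 20 bp
  29–145 → 117 bp
  146–189 → 44 bp
  190–270 → 81 bp
Sorted largest to smallest: 117, 81, 44, 20, 8 bp.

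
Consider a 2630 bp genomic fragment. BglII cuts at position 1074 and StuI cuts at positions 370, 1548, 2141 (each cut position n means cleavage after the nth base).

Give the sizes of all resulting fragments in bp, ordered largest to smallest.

704, 593, 489, 474, 370 bp

Combined cut positions (sorted): 370, 1074, 1548, 2141.
Linear molecule, 4 cuts → 5 fragments:
  370 − 0 = 370 bp
  1074 − 370 = 704 bp
  1548 − 1074 = 474 bp
  2141 − 1548 = 593 bp
  2630 − 2141 = 489 bp
Sorted largest to smallest: 704, 593, 489, 474, 370 bp.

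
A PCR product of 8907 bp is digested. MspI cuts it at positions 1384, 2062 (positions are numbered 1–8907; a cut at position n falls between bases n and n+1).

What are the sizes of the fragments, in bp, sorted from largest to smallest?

6845, 1384, 678 bp

Linear molecule, 2 cuts → 3 fragments:
  1384 − 0 = 1384 bp
  2062 − 1384 = 678 bp
  8907 − 2062 = 6845 bp
Sorted largest to smallest: 6845, 1384, 678 bp.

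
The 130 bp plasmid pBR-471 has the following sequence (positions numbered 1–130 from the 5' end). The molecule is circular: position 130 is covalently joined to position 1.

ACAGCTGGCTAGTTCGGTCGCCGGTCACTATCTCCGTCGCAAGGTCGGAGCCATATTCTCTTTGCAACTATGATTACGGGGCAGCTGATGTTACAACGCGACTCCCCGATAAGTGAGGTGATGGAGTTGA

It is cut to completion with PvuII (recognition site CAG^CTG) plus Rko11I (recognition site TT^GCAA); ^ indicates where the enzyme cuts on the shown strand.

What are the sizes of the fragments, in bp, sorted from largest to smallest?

PvuII sites (CAGCTG) start at positions 2, 82.
PvuII cuts after base 3 of each site, so after positions 4, 84.
The Rko11I site (TTGCAA) starts at position 62.
Rko11I cuts after base 2 of each site, so after position 63.
Combined cut positions: 4, 63, 84.
Circular molecule, 3 cuts → 3 fragments:
  5–63 → 59 bp
  64–84 → 21 bp
  85–130 then 1–4 → 46 + 4 = 50 bp
Sorted largest to smallest: 59, 50, 21 bp.

59, 50, 21 bp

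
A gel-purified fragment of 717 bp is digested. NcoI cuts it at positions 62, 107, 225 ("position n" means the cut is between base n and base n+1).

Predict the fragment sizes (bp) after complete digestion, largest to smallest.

492, 118, 62, 45 bp

Linear molecule, 3 cuts → 4 fragments:
  62 − 0 = 62 bp
  107 − 62 = 45 bp
  225 − 107 = 118 bp
  717 − 225 = 492 bp
Sorted largest to smallest: 492, 118, 62, 45 bp.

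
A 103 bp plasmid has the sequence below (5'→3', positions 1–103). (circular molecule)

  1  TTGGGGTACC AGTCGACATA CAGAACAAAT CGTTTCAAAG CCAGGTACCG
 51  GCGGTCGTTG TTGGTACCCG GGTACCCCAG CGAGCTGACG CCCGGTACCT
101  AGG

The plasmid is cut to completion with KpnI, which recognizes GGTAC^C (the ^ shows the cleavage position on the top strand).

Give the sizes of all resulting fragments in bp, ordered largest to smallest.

KpnI sites (GGTACC) start at positions 5, 44, 63, 71, 94.
KpnI cuts after base 5 of each site (before the last base), so after positions 9, 48, 67, 75, 98.
Circular molecule, 5 cuts → 5 fragments:
  10–48 → 39 bp
  49–67 → 19 bp
  68–75 → 8 bp
  76–98 → 23 bp
  99–103 then 1–9 → 5 + 9 = 14 bp
Sorted largest to smallest: 39, 23, 19, 14, 8 bp.

39, 23, 19, 14, 8 bp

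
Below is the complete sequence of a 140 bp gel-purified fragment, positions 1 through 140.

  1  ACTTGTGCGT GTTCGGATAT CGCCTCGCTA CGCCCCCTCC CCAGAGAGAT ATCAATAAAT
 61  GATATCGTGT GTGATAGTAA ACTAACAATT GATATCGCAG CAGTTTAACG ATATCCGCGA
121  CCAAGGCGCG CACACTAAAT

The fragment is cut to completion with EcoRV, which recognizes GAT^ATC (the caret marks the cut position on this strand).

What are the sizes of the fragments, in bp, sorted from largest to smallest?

32, 30, 28, 19, 18, 13 bp

EcoRV sites (GATATC) start at positions 16, 48, 61, 91, 110.
EcoRV cuts after base 3 of each site, so after positions 18, 50, 63, 93, 112.
Linear molecule, 5 cuts → 6 fragments:
  1–18 → 18 bp
  19–50 → 32 bp
  51–63 → 13 bp
  64–93 → 30 bp
  94–112 → 19 bp
  113–140 → 28 bp
Sorted largest to smallest: 32, 30, 28, 19, 18, 13 bp.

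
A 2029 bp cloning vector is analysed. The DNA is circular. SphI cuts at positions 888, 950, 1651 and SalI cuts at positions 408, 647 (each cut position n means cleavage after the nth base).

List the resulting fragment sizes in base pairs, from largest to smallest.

786, 701, 241, 239, 62 bp

Combined cut positions (sorted): 408, 647, 888, 950, 1651.
Circular molecule, 5 cuts → 5 fragments:
  647 − 408 = 239 bp
  888 − 647 = 241 bp
  950 − 888 = 62 bp
  1651 − 950 = 701 bp
  wrap: 2029 − 1651 + 408 = 786 bp
Sorted largest to smallest: 786, 701, 241, 239, 62 bp.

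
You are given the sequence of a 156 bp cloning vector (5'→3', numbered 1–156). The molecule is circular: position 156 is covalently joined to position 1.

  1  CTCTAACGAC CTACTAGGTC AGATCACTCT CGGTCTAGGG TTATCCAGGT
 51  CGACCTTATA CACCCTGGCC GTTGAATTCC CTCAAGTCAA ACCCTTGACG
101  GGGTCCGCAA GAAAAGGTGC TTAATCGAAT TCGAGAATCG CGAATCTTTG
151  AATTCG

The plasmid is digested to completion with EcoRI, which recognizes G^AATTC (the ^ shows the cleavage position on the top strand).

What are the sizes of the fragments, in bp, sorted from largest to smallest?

80, 53, 23 bp

EcoRI sites (GAATTC) start at positions 74, 127, 150.
EcoRI cuts after the first base of each site, so after positions 74, 127, 150.
Circular molecule, 3 cuts → 3 fragments:
  75–127 → 53 bp
  128–150 → 23 bp
  151–156 then 1–74 → 6 + 74 = 80 bp
Sorted largest to smallest: 80, 53, 23 bp.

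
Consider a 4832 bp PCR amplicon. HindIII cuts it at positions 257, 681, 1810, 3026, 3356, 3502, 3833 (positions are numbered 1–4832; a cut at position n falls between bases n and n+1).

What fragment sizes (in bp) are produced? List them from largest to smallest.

Linear molecule, 7 cuts → 8 fragments:
  257 − 0 = 257 bp
  681 − 257 = 424 bp
  1810 − 681 = 1129 bp
  3026 − 1810 = 1216 bp
  3356 − 3026 = 330 bp
  3502 − 3356 = 146 bp
  3833 − 3502 = 331 bp
  4832 − 3833 = 999 bp
Sorted largest to smallest: 1216, 1129, 999, 424, 331, 330, 257, 146 bp.

1216, 1129, 999, 424, 331, 330, 257, 146 bp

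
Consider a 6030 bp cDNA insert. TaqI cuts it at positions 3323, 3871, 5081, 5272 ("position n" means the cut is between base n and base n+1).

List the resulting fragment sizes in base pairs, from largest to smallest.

3323, 1210, 758, 548, 191 bp

Linear molecule, 4 cuts → 5 fragments:
  3323 − 0 = 3323 bp
  3871 − 3323 = 548 bp
  5081 − 3871 = 1210 bp
  5272 − 5081 = 191 bp
  6030 − 5272 = 758 bp
Sorted largest to smallest: 3323, 1210, 758, 548, 191 bp.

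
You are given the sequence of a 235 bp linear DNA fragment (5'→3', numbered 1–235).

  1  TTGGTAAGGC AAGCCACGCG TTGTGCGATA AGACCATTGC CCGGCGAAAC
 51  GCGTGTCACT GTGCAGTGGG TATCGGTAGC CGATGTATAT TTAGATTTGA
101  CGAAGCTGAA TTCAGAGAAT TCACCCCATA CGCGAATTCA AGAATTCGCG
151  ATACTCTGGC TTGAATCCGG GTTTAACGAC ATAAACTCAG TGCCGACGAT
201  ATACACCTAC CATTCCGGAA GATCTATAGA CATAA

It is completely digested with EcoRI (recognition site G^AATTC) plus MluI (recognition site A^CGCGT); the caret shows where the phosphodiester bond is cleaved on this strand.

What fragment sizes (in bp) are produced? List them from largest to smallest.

93, 59, 33, 17, 16, 9, 8 bp

EcoRI sites (GAATTC) start at positions 108, 117, 134, 142.
EcoRI cuts after the first base of each site, so after positions 108, 117, 134, 142.
MluI sites (ACGCGT) start at positions 16, 49.
MluI cuts after the first base of each site, so after positions 16, 49.
Combined cut positions: 16, 49, 108, 117, 134, 142.
Linear molecule, 6 cuts → 7 fragments:
  1–16 → 16 bp
  17–49 → 33 bp
  50–108 → 59 bp
  109–117 → 9 bp
  118–134 → 17 bp
  135–142 → 8 bp
  143–235 → 93 bp
Sorted largest to smallest: 93, 59, 33, 17, 16, 9, 8 bp.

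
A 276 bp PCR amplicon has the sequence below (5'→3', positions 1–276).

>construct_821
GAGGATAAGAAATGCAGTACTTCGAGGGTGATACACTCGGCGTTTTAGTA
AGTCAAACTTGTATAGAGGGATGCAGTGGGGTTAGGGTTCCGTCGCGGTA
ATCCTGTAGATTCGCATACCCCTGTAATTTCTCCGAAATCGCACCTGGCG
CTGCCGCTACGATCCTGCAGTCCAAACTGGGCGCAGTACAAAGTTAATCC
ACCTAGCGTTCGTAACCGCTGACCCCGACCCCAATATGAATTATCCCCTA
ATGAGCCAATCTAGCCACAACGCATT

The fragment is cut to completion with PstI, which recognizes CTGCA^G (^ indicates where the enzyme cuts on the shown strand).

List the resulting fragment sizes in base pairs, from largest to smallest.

169, 107 bp

The PstI site (CTGCAG) starts at position 165.
PstI cuts after base 5 of each site (before the last base), so after position 169.
Linear molecule, 1 cut → 2 fragments:
  1–169 → 169 bp
  170–276 → 107 bp
Sorted largest to smallest: 169, 107 bp.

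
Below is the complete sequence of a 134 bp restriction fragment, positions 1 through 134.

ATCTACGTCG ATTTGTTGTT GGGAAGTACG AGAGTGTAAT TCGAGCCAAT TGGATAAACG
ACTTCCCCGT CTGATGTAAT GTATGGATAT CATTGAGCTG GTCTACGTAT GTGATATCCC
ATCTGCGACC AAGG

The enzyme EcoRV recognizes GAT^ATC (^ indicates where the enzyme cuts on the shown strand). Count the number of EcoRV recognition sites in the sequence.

2

GATATC occurs starting at positions 86, 113.
EcoRV cuts at 2 sites.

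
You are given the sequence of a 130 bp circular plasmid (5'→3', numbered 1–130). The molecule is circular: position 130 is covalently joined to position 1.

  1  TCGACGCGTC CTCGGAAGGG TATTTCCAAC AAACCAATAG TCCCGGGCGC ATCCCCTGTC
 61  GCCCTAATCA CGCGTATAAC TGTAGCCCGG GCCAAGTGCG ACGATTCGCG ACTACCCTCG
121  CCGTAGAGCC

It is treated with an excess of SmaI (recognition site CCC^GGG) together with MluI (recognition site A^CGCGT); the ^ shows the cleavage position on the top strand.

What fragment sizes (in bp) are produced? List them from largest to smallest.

SmaI sites (CCCGGG) start at positions 42, 86.
SmaI cuts after base 3 of each site, so after positions 44, 88.
MluI sites (ACGCGT) start at positions 4, 70.
MluI cuts after the first base of each site, so after positions 4, 70.
Combined cut positions: 4, 44, 70, 88.
Circular molecule, 4 cuts → 4 fragments:
  5–44 → 40 bp
  45–70 → 26 bp
  71–88 → 18 bp
  89–130 then 1–4 → 42 + 4 = 46 bp
Sorted largest to smallest: 46, 40, 26, 18 bp.

46, 40, 26, 18 bp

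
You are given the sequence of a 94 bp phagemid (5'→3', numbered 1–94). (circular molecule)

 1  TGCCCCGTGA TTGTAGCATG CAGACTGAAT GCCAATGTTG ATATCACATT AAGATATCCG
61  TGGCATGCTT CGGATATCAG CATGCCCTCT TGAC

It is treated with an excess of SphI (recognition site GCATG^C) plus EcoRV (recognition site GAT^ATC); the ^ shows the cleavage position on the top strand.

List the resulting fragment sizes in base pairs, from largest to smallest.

SphI sites (GCATGC) start at positions 16, 63, 80.
SphI cuts after base 5 of each site (before the last base), so after positions 20, 67, 84.
EcoRV sites (GATATC) start at positions 40, 53, 73.
EcoRV cuts after base 3 of each site, so after positions 42, 55, 75.
Combined cut positions: 20, 42, 55, 67, 75, 84.
Circular molecule, 6 cuts → 6 fragments:
  21–42 → 22 bp
  43–55 → 13 bp
  56–67 → 12 bp
  68–75 → 8 bp
  76–84 → 9 bp
  85–94 then 1–20 → 10 + 20 = 30 bp
Sorted largest to smallest: 30, 22, 13, 12, 9, 8 bp.

30, 22, 13, 12, 9, 8 bp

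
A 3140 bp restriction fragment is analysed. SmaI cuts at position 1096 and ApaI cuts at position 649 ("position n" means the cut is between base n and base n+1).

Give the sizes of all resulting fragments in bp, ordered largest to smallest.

Combined cut positions (sorted): 649, 1096.
Linear molecule, 2 cuts → 3 fragments:
  649 − 0 = 649 bp
  1096 − 649 = 447 bp
  3140 − 1096 = 2044 bp
Sorted largest to smallest: 2044, 649, 447 bp.

2044, 649, 447 bp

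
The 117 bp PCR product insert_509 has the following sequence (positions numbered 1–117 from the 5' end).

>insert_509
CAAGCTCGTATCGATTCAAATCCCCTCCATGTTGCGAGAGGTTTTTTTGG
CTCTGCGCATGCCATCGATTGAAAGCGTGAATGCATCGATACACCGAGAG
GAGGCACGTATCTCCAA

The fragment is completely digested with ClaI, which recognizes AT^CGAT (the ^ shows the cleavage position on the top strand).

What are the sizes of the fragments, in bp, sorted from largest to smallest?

54, 31, 21, 11 bp

ClaI sites (ATCGAT) start at positions 10, 64, 85.
ClaI cuts after base 2 of each site, so after positions 11, 65, 86.
Linear molecule, 3 cuts → 4 fragments:
  1–11 → 11 bp
  12–65 → 54 bp
  66–86 → 21 bp
  87–117 → 31 bp
Sorted largest to smallest: 54, 31, 21, 11 bp.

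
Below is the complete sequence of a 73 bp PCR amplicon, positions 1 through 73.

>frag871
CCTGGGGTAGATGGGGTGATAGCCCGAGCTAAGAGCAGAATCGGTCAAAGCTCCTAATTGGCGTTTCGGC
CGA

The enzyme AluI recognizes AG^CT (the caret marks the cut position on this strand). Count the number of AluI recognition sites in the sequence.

AGCT occurs starting at positions 27, 49.
AluI cuts at 2 sites.

2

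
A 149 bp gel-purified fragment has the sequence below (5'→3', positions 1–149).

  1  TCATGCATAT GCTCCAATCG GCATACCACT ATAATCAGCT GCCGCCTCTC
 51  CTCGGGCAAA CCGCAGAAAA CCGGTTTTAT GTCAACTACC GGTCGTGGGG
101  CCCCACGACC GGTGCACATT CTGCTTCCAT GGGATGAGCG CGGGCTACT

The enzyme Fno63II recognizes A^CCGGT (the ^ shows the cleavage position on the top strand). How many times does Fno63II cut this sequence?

3

ACCGGT occurs starting at positions 70, 88, 108.
Fno63II cuts at 3 sites.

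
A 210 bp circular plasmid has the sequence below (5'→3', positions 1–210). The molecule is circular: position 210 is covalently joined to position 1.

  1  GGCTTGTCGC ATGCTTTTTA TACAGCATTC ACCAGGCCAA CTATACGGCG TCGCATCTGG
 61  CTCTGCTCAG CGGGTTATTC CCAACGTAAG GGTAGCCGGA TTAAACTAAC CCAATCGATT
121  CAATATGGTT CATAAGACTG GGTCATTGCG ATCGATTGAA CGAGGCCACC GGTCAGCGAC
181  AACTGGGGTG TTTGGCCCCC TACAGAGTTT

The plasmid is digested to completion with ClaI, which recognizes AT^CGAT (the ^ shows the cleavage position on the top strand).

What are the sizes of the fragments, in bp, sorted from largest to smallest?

ClaI sites (ATCGAT) start at positions 114, 151.
ClaI cuts after base 2 of each site, so after positions 115, 152.
Circular molecule, 2 cuts → 2 fragments:
  116–152 → 37 bp
  153–210 then 1–115 → 58 + 115 = 173 bp
Sorted largest to smallest: 173, 37 bp.

173, 37 bp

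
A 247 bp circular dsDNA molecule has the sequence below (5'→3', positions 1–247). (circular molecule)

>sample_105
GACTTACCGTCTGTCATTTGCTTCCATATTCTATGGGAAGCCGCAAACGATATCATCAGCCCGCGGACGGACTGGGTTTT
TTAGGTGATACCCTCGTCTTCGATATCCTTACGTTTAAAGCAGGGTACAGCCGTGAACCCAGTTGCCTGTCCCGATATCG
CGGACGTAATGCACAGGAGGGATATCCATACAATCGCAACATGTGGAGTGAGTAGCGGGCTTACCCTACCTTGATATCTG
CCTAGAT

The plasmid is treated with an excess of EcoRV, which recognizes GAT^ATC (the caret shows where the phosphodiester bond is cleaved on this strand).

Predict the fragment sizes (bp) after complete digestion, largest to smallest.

63, 53, 52, 52, 27 bp

EcoRV sites (GATATC) start at positions 49, 102, 154, 181, 233.
EcoRV cuts after base 3 of each site, so after positions 51, 104, 156, 183, 235.
Circular molecule, 5 cuts → 5 fragments:
  52–104 → 53 bp
  105–156 → 52 bp
  157–183 → 27 bp
  184–235 → 52 bp
  236–247 then 1–51 → 12 + 51 = 63 bp
Sorted largest to smallest: 63, 53, 52, 52, 27 bp.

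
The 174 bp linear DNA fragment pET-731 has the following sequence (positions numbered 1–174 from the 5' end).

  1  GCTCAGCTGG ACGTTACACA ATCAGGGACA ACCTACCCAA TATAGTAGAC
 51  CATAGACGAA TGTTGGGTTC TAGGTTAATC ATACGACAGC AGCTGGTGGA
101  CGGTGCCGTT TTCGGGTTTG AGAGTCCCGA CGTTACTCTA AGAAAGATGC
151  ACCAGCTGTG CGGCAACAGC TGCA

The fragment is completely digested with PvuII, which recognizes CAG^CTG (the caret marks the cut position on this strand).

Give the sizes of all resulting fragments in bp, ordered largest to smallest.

86, 63, 14, 6, 5 bp

PvuII sites (CAGCTG) start at positions 4, 90, 153, 167.
PvuII cuts after base 3 of each site, so after positions 6, 92, 155, 169.
Linear molecule, 4 cuts → 5 fragments:
  1–6 → 6 bp
  7–92 → 86 bp
  93–155 → 63 bp
  156–169 → 14 bp
  170–174 → 5 bp
Sorted largest to smallest: 86, 63, 14, 6, 5 bp.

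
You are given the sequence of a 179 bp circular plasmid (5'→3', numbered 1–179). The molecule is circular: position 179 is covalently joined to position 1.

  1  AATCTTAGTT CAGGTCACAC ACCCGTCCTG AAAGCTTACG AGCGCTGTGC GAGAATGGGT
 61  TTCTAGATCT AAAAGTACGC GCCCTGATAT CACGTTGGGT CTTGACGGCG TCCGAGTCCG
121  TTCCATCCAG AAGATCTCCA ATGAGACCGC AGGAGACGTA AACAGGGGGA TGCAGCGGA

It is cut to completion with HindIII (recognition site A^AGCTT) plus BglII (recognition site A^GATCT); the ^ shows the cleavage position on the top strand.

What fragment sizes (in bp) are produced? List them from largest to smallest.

79, 67, 33 bp

The HindIII site (AAGCTT) starts at position 32.
HindIII cuts after the first base of each site, so after position 32.
BglII sites (AGATCT) start at positions 65, 132.
BglII cuts after the first base of each site, so after positions 65, 132.
Combined cut positions: 32, 65, 132.
Circular molecule, 3 cuts → 3 fragments:
  33–65 → 33 bp
  66–132 → 67 bp
  133–179 then 1–32 → 47 + 32 = 79 bp
Sorted largest to smallest: 79, 67, 33 bp.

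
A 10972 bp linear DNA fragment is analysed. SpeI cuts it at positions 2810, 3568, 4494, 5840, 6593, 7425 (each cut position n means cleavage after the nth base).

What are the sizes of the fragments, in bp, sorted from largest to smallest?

Linear molecule, 6 cuts → 7 fragments:
  2810 − 0 = 2810 bp
  3568 − 2810 = 758 bp
  4494 − 3568 = 926 bp
  5840 − 4494 = 1346 bp
  6593 − 5840 = 753 bp
  7425 − 6593 = 832 bp
  10972 − 7425 = 3547 bp
Sorted largest to smallest: 3547, 2810, 1346, 926, 832, 758, 753 bp.

3547, 2810, 1346, 926, 832, 758, 753 bp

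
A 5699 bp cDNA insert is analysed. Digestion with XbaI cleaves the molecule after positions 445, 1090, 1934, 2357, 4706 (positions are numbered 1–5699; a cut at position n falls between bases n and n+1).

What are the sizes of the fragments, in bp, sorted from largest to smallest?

2349, 993, 844, 645, 445, 423 bp

Linear molecule, 5 cuts → 6 fragments:
  445 − 0 = 445 bp
  1090 − 445 = 645 bp
  1934 − 1090 = 844 bp
  2357 − 1934 = 423 bp
  4706 − 2357 = 2349 bp
  5699 − 4706 = 993 bp
Sorted largest to smallest: 2349, 993, 844, 645, 445, 423 bp.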